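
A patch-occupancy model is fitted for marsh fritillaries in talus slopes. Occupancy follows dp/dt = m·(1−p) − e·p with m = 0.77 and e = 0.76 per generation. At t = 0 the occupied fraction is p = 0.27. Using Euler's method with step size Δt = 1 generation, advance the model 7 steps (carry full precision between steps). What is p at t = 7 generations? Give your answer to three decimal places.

0.506

Update rule: p ← p + [m·(1−p) − e·p]·Δt with Δt = 1.
t = 1: p = 0.27000 + (+0.35690) = 0.62690
t = 2: p = 0.62690 + (-0.18916) = 0.43774
t = 3: p = 0.43774 + (+0.10025) = 0.53800
t = 4: p = 0.53800 + (-0.05313) = 0.48486
t = 5: p = 0.48486 + (+0.02816) = 0.51302
t = 6: p = 0.51302 + (-0.01493) = 0.49810
t = 7: p = 0.49810 + (+0.00791) = 0.50601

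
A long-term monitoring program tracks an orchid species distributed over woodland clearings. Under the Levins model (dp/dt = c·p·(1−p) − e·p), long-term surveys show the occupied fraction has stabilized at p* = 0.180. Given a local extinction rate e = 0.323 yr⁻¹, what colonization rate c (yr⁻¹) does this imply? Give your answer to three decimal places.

At equilibrium c(1−p*) = e, so c = e/(1−p*).
c = 0.323/(1 − 0.180) = 0.323/0.8200 = 0.3939.

0.394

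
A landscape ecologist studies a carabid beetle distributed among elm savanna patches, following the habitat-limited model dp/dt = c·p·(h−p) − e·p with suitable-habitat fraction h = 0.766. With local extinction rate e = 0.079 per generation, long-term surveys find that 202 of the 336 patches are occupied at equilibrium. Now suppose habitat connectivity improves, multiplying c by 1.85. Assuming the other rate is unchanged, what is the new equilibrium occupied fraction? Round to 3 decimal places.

Observed p* = 202/336 = 0.60119.
Balance c(h−p*) = e gives c = e/(0.766 − 0.60119) = 0.079/0.16481 = 0.47934.
New p* = 0.766 − e/c = 0.766 − 0.07900/0.88678 = 0.67691.

0.677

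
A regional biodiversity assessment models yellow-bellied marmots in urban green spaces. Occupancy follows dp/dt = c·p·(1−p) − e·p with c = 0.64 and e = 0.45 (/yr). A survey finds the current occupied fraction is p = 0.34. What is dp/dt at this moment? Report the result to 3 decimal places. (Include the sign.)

Colonization term: c·p·(1−p) = 0.64×0.34×0.6600 = 0.14362.
Extinction term: e·p = 0.15300.
dp/dt = 0.14362 − 0.15300 = -0.00938.

-0.009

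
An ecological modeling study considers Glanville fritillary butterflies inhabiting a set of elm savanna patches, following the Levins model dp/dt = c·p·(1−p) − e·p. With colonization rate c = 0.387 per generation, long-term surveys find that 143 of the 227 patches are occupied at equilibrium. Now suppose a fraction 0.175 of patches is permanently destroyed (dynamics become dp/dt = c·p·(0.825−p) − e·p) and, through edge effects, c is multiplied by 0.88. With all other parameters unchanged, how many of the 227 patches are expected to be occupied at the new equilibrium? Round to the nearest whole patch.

Observed p* = 143/227 = 0.62996.
Balance c(1−p*) = e gives e = 0.387×(1 − 0.62996) = 0.14321.
New p* = 0.825 − e/c = 0.825 − 0.14321/0.34056 = 0.40449.
Expected occupied = 227 × 0.40449 = 91.82 ≈ 92.

92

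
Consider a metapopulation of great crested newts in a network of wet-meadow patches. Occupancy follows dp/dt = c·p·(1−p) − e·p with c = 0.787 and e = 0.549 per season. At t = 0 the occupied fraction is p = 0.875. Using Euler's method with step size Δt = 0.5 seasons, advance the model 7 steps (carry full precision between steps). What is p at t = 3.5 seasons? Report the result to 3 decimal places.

0.398

Update rule: p ← p + [c·p·(1−p) − e·p]·Δt with Δt = 0.5.
step 1: Δp = -0.19715, p = 0.67785
step 2: Δp = -0.10014, p = 0.57771
step 3: Δp = -0.06258, p = 0.51513
step 4: Δp = -0.04312, p = 0.47201
step 5: Δp = -0.03150, p = 0.44051
step 6: Δp = -0.02394, p = 0.41657
step 7: Δp = -0.01871, p = 0.39786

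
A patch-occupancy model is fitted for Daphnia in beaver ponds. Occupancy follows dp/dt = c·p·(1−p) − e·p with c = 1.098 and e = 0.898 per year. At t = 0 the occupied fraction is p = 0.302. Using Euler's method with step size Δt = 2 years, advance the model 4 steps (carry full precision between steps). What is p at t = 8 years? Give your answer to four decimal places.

Update rule: p ← p + [c·p·(1−p) − e·p]·Δt with Δt = 2.
p: 0.30200 → 0.22252  (Δp = -0.07948)
p: 0.22252 → 0.20279  (Δp = -0.01972)
p: 0.20279 → 0.19360  (Δp = -0.00919)
p: 0.19360 → 0.18873  (Δp = -0.00487)

0.1887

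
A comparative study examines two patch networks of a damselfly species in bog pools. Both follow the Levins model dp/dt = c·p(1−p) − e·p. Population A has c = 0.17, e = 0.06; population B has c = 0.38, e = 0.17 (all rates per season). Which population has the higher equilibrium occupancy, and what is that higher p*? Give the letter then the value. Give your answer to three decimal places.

A, 0.647

A: p*_A = 1 − 0.06/0.17 = 0.6471.
B: p*_B = 1 − 0.17/0.38 = 0.5526.
A is higher at 0.6471.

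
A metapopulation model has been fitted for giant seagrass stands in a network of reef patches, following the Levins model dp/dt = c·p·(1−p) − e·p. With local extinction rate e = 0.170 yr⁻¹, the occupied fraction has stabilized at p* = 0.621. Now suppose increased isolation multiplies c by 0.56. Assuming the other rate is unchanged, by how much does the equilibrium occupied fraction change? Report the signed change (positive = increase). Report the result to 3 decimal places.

Balance c(1−p*) = e gives c = e/(1 − 0.62100) = 0.170/0.37900 = 0.44855.
New p* = 1 − e/c = 1 − 0.17000/0.25119 = 0.32322.
Δp* = 0.32322 − 0.62100 = -0.29778.

-0.298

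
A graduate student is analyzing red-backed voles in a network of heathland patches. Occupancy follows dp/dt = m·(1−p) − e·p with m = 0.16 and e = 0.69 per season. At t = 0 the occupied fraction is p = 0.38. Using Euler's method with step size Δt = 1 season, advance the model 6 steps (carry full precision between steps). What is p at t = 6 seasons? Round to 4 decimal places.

Update rule: p ← p + [m·(1−p) − e·p]·Δt with Δt = 1.
step 1: Δp = -0.16300, p = 0.21700
step 2: Δp = -0.02445, p = 0.19255
step 3: Δp = -0.00367, p = 0.18888
step 4: Δp = -0.00055, p = 0.18833
step 5: Δp = -0.00008, p = 0.18825
step 6: Δp = -0.00001, p = 0.18824

0.1882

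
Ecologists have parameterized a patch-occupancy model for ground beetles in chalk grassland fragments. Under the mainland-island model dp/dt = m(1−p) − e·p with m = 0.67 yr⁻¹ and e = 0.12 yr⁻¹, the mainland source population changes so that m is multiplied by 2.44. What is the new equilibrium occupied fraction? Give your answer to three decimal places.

Before: p* = 0.67/(0.67+0.12) = 0.8481.
After: m = 1.6348, e = 0.12; p* = 1.6348/1.7548 = 0.9316.

0.932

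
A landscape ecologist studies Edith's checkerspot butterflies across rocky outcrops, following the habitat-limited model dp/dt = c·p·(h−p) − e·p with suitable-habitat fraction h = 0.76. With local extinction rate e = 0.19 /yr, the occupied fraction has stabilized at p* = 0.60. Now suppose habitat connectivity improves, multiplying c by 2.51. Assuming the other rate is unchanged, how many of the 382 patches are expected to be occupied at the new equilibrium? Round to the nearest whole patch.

266

Balance c(h−p*) = e gives c = e/(0.76 − 0.60000) = 0.19/0.16000 = 1.18750.
New p* = 0.76 − e/c = 0.76 − 0.19000/2.98062 = 0.69625.
Expected occupied = 382 × 0.69625 = 265.97 ≈ 266.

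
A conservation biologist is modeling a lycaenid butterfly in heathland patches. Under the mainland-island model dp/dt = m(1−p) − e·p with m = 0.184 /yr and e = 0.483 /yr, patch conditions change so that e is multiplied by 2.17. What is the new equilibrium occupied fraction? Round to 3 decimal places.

0.149

Before: p* = 0.184/(0.184+0.483) = 0.2759.
After: m = 0.184, e = 1.04811; p* = 0.184/1.2321 = 0.1493.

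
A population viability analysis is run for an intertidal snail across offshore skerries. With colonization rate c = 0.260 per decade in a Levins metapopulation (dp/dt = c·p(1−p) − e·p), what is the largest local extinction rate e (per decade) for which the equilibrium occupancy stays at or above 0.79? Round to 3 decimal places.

1 − e/c ≥ 0.79 ⇒ e ≤ c(1 − 0.79) = 0.260 × 0.2100.
e_max = 0.0546.

0.055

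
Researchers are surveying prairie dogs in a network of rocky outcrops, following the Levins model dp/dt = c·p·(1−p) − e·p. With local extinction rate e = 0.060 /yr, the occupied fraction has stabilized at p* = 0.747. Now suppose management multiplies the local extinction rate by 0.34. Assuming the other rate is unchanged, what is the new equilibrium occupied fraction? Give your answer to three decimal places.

Balance c(1−p*) = e gives c = e/(1 − 0.74700) = 0.060/0.25300 = 0.23715.
New p* = 1 − e/c = 1 − 0.02040/0.23715 = 0.91398.

0.914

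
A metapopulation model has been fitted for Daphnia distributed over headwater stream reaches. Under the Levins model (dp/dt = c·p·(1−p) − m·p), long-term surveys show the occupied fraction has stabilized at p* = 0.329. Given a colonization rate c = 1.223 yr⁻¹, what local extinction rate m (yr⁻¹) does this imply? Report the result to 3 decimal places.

At equilibrium c(1−p*) = m.
m = 1.223 × (1 − 0.329) = 1.223 × 0.6710 = 0.8206.

0.821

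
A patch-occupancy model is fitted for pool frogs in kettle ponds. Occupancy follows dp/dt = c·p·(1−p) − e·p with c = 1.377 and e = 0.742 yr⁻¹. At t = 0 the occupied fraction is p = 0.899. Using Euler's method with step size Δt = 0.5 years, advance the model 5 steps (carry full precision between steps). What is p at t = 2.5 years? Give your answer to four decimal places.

Update rule: p ← p + [c·p·(1−p) − e·p]·Δt with Δt = 0.5.
  1  |  dp/dt·Δt = -0.271014  |  p_1 = 0.627986
  2  |  dp/dt·Δt = -0.072136  |  p_2 = 0.555850
  3  |  dp/dt·Δt = -0.036243  |  p_3 = 0.519607
  4  |  dp/dt·Δt = -0.020914  |  p_4 = 0.498693
  5  |  dp/dt·Δt = -0.012891  |  p_5 = 0.485802

0.4858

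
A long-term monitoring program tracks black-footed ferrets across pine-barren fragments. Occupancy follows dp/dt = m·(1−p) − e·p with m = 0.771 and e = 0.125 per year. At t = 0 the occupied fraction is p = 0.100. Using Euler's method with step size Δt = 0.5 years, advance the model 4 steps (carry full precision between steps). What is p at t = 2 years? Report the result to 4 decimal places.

Update rule: p ← p + [m·(1−p) − e·p]·Δt with Δt = 0.5.
  1  |  dp/dt·Δt = +0.340700  |  p_1 = 0.440700
  2  |  dp/dt·Δt = +0.188066  |  p_2 = 0.628766
  3  |  dp/dt·Δt = +0.103813  |  p_3 = 0.732579
  4  |  dp/dt·Δt = +0.057305  |  p_4 = 0.789884

0.7899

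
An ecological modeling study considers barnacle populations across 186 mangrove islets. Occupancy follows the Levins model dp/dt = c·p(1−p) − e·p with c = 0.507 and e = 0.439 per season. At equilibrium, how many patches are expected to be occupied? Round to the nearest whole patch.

25

p* = 1 − e/c = 1 − 0.439/0.507 = 0.1341.
Expected occupied patches = N × p* = 186 × 0.1341 = 24.95 ≈ 25.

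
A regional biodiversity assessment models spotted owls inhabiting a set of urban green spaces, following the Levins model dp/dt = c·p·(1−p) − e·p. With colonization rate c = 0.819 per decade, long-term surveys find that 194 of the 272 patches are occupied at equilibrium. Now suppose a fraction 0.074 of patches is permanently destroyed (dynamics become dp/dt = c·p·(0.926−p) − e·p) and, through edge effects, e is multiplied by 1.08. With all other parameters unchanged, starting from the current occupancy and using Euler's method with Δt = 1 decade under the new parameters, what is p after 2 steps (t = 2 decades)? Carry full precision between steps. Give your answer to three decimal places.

Observed p* = 194/272 = 0.71324.
Balance c(1−p*) = e gives e = 0.819×(1 − 0.71324) = 0.23486.
Starting from p₀ = 0.71324; update p ← p + (dp/dt)·Δt with the new parameters.
  1  |  dp/dt·Δt = -0.056627  |  p_1 = 0.656608
  2  |  dp/dt·Δt = -0.021679  |  p_2 = 0.634929

0.635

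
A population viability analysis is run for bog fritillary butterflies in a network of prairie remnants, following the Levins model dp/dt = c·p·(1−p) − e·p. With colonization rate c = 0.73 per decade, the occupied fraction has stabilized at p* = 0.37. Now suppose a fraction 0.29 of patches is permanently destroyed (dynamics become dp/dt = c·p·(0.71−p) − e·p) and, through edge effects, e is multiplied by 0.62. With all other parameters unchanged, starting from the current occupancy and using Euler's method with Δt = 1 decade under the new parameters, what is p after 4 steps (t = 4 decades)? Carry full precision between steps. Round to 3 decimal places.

Balance c(1−p*) = e gives e = 0.73×(1 − 0.37000) = 0.45990.
Starting from p₀ = 0.37000; update p ← p + (dp/dt)·Δt with the new parameters.
step 1: Δp = -0.01367, p = 0.35633
step 2: Δp = -0.00961, p = 0.34673
step 3: Δp = -0.00692, p = 0.33981
step 4: Δp = -0.00506, p = 0.33475

0.335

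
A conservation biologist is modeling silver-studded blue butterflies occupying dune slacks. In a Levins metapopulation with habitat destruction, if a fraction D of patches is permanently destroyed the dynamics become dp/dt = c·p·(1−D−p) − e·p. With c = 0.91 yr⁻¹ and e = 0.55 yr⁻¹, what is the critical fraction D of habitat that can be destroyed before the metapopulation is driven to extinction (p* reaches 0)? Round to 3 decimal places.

0.396

The nontrivial equilibrium is p* = (1−D) − e/c; extinction occurs when this hits zero.
So D_crit = 1 − e/c = 1 − 0.55/0.91 = 1 − 0.6044 = 0.3956.
This equals the undisturbed p*, a classic result of Lande's extension.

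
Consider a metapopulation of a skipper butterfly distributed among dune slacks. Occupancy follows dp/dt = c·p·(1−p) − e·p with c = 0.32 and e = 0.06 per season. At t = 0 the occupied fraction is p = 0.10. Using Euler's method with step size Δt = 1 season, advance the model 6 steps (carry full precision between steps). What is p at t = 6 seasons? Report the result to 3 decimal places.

0.306

Update rule: p ← p + [c·p·(1−p) − e·p]·Δt with Δt = 1.
  1  |  dp/dt·Δt = +0.022800  |  p_1 = 0.122800
  2  |  dp/dt·Δt = +0.027102  |  p_2 = 0.149902
  3  |  dp/dt·Δt = +0.031784  |  p_3 = 0.181686
  4  |  dp/dt·Δt = +0.036675  |  p_4 = 0.218362
  5  |  dp/dt·Δt = +0.041516  |  p_5 = 0.259878
  6  |  dp/dt·Δt = +0.045957  |  p_6 = 0.305834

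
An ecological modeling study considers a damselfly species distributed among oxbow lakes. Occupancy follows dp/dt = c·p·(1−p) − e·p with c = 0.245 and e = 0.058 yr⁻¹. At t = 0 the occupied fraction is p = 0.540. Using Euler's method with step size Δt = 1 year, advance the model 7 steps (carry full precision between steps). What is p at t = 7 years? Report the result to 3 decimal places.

Update rule: p ← p + [c·p·(1−p) − e·p]·Δt with Δt = 1.
step 1: Δp = +0.02954, p = 0.56954
step 2: Δp = +0.02703, p = 0.59657
step 3: Δp = +0.02436, p = 0.62093
step 4: Δp = +0.02165, p = 0.64259
step 5: Δp = +0.01900, p = 0.66159
step 6: Δp = +0.01648, p = 0.67807
step 7: Δp = +0.01415, p = 0.69222

0.692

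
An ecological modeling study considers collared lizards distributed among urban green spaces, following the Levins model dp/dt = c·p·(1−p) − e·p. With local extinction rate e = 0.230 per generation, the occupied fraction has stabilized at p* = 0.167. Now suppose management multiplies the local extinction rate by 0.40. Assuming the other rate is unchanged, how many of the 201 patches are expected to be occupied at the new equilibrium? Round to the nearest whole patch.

134

Balance c(1−p*) = e gives c = e/(1 − 0.16700) = 0.230/0.83300 = 0.27611.
New p* = 1 − e/c = 1 − 0.09200/0.27611 = 0.66680.
Expected occupied = 201 × 0.66680 = 134.03 ≈ 134.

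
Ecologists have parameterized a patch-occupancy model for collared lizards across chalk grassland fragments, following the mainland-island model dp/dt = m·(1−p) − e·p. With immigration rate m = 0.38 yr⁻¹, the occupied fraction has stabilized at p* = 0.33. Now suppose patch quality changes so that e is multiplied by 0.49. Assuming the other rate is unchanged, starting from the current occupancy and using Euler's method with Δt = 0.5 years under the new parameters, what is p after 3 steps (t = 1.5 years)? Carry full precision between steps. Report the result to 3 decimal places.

Balance m(1−p*) = e·p* gives e = m(1−p*)/p* = 0.38×0.67000/0.33000 = 0.77152.
Starting from p₀ = 0.33000; update p ← p + (dp/dt)·Δt with the new parameters.
step 1: Δp = +0.06492, p = 0.39492
step 2: Δp = +0.04032, p = 0.43524
step 3: Δp = +0.02504, p = 0.46027

0.460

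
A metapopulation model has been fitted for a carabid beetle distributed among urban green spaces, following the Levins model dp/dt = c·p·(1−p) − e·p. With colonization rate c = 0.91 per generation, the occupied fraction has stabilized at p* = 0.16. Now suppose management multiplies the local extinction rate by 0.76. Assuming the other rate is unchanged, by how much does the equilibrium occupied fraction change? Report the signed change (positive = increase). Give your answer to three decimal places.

0.202

Balance c(1−p*) = e gives e = 0.91×(1 − 0.16000) = 0.76440.
New p* = 1 − e/c = 1 − 0.58094/0.91000 = 0.36160.
Δp* = 0.36160 − 0.16000 = +0.20160.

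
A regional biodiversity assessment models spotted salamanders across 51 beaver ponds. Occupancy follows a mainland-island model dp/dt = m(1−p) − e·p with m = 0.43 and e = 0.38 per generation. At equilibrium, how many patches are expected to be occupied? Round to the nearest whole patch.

27

p* = m/(m+e) = 0.43/0.8100 = 0.5309.
Expected occupied patches = N × p* = 51 × 0.5309 = 27.07 ≈ 27.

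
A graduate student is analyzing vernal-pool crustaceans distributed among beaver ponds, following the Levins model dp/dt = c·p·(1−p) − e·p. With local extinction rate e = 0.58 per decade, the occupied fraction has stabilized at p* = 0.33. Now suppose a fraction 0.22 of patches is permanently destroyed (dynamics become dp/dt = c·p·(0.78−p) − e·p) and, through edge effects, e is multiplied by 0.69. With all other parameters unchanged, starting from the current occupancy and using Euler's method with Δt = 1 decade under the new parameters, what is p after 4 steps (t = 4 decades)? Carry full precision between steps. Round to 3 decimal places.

0.321

Balance c(1−p*) = e gives c = e/(1 − 0.33000) = 0.58/0.67000 = 0.86567.
Starting from p₀ = 0.33000; update p ← p + (dp/dt)·Δt with the new parameters.
t = 1: p = 0.33000 + (-0.00351) = 0.32649
t = 2: p = 0.32649 + (-0.00248) = 0.32400
t = 3: p = 0.32400 + (-0.00177) = 0.32224
t = 4: p = 0.32224 + (-0.00127) = 0.32097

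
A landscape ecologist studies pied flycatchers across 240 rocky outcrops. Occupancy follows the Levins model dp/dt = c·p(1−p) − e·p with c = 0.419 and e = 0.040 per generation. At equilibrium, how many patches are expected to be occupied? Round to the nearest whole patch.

217

p* = 1 − e/c = 1 − 0.040/0.419 = 0.9045.
Expected occupied patches = N × p* = 240 × 0.9045 = 217.09 ≈ 217.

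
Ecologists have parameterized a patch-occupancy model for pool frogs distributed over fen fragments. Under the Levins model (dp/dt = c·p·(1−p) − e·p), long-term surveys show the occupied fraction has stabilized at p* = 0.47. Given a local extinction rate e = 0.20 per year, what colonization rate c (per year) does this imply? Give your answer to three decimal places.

At equilibrium c(1−p*) = e, so c = e/(1−p*).
c = 0.20/(1 − 0.47) = 0.20/0.5300 = 0.3774.

0.377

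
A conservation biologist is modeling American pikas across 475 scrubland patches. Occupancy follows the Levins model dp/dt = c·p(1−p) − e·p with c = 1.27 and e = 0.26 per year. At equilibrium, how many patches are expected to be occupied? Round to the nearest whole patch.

378

p* = 1 − e/c = 1 − 0.26/1.27 = 0.7953.
Expected occupied patches = N × p* = 475 × 0.7953 = 377.76 ≈ 378.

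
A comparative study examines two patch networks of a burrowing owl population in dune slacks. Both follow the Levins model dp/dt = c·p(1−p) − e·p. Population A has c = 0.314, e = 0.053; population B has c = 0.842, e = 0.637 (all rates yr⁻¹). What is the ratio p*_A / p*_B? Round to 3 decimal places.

A: p*_A = 1 − 0.053/0.314 = 0.8312.
B: p*_B = 1 − 0.637/0.842 = 0.2435.
p*_A / p*_B = 0.8312/0.2435 = 3.4140.

3.414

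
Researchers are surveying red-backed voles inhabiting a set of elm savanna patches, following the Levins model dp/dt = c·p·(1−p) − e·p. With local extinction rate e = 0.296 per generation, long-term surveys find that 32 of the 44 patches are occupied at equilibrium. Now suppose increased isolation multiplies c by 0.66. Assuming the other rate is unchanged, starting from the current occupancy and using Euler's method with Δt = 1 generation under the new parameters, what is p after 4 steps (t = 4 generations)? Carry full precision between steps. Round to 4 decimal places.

0.5980

Observed p* = 32/44 = 0.72727.
Balance c(1−p*) = e gives c = e/(1 − 0.72727) = 0.296/0.27273 = 1.08533.
Starting from p₀ = 0.72727; update p ← p + (dp/dt)·Δt with the new parameters.
step 1: Δp = -0.07319, p = 0.65408
step 2: Δp = -0.03153, p = 0.62255
step 3: Δp = -0.01595, p = 0.60660
step 4: Δp = -0.00861, p = 0.59798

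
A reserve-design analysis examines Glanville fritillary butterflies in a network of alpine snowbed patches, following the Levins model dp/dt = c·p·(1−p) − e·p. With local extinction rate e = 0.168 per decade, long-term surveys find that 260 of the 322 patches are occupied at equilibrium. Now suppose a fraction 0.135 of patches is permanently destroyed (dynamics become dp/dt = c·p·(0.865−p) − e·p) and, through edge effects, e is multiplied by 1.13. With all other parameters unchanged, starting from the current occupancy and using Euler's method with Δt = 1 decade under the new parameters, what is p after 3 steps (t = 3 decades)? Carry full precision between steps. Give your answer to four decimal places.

0.6552

Observed p* = 260/322 = 0.80745.
Balance c(1−p*) = e gives c = e/(1 − 0.80745) = 0.168/0.19255 = 0.87252.
Starting from p₀ = 0.80745; update p ← p + (dp/dt)·Δt with the new parameters.
p: 0.80745 → 0.69471  (Δp = -0.11274)
p: 0.69471 → 0.66605  (Δp = -0.02866)
p: 0.66605 → 0.65522  (Δp = -0.01082)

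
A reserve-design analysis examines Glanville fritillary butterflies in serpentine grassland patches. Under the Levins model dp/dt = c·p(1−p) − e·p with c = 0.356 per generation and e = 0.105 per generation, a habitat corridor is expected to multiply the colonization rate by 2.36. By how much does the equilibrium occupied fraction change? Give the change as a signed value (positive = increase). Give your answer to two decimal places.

Before: p* = 1 − 0.105/0.356 = 0.7051.
After the change, c = 0.84016, e = 0.105, so p* = 1 − 0.105/0.84016 = 0.8750.
Δp* = 0.8750 − 0.7051 = +0.1700.

0.17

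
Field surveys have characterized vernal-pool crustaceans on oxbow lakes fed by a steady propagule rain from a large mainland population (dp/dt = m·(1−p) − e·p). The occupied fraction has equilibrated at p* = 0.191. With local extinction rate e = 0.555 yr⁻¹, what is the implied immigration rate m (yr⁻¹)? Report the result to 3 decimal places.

0.131

At equilibrium m(1−p*) = e·p*, so m = e·p*/(1−p*).
m = 0.555 × 0.191 / 0.8090 = 0.1060/0.8090 = 0.1310.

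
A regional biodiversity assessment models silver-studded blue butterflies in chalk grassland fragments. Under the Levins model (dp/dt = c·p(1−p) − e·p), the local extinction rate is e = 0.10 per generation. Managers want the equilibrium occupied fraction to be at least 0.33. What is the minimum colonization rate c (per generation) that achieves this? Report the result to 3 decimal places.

p* = 1 − e/c ≥ 0.33 requires e/c ≤ 0.6700, i.e. c ≥ e/0.6700.
c_min = 0.10/0.6700 = 0.1493.

0.149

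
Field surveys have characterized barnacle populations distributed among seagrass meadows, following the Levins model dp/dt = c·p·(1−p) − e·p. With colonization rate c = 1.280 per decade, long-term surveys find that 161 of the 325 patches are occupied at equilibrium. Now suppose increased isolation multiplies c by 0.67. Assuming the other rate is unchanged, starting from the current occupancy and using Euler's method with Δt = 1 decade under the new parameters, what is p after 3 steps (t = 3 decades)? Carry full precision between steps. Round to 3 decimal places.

0.314

Observed p* = 161/325 = 0.49538.
Balance c(1−p*) = e gives e = 1.280×(1 − 0.49538) = 0.64591.
Starting from p₀ = 0.49538; update p ← p + (dp/dt)·Δt with the new parameters.
t = 1: p = 0.49538 + (-0.10559) = 0.38979
t = 2: p = 0.38979 + (-0.04779) = 0.34201
t = 3: p = 0.34201 + (-0.02791) = 0.31409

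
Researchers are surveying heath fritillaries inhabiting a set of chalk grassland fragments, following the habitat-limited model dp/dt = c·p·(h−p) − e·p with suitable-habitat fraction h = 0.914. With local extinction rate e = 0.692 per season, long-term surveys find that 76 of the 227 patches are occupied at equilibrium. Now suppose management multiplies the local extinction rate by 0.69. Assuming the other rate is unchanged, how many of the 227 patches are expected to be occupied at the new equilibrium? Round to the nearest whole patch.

Observed p* = 76/227 = 0.33480.
Balance c(h−p*) = e gives c = e/(0.914 − 0.33480) = 0.692/0.57920 = 1.19475.
New p* = 0.914 − e/c = 0.914 − 0.47748/1.19475 = 0.51435.
Expected occupied = 227 × 0.51435 = 116.76 ≈ 117.

117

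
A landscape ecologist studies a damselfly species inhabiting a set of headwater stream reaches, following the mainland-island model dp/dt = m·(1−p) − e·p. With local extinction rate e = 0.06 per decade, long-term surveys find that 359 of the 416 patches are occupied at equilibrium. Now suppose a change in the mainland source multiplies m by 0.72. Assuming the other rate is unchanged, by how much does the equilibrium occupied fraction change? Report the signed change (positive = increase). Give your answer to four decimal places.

-0.0437

Observed p* = 359/416 = 0.86298.
Balance m(1−p*) = e·p* gives m = e·p*/(1−p*) = 0.06×0.86298/0.13702 = 0.37789.
New p* = m/(m+e) = 0.27208/(0.27208+0.06000) = 0.81932.
Δp* = 0.81932 − 0.86298 = -0.04366.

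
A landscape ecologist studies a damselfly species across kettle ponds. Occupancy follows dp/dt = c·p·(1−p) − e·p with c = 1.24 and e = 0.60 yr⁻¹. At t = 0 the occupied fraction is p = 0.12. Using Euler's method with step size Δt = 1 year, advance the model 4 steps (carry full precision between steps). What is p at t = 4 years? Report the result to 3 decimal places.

0.411

Update rule: p ← p + [c·p·(1−p) − e·p]·Δt with Δt = 1.
t = 1: p = 0.12000 + (+0.05894) = 0.17894
t = 2: p = 0.17894 + (+0.07482) = 0.25376
t = 3: p = 0.25376 + (+0.08256) = 0.33632
t = 4: p = 0.33632 + (+0.07499) = 0.41131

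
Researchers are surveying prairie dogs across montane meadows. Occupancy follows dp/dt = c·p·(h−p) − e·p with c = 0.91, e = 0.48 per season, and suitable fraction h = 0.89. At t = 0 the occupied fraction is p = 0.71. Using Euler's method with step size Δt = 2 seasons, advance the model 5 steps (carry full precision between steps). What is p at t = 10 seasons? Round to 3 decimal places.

Update rule: p ← p + [c·p·(h−p) − e·p]·Δt with Δt = 2.
step 1: Δp = -0.44900, p = 0.26100
step 2: Δp = +0.04823, p = 0.30922
step 3: Δp = +0.03000, p = 0.33922
step 4: Δp = +0.01439, p = 0.35361
step 5: Δp = +0.00574, p = 0.35935

0.359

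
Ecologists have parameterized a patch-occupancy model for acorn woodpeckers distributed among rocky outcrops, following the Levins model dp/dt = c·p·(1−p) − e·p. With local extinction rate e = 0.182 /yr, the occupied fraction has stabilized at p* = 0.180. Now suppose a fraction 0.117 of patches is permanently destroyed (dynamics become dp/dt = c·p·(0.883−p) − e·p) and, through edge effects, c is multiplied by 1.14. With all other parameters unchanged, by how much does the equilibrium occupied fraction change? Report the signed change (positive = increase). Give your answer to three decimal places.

-0.016

Balance c(1−p*) = e gives c = e/(1 − 0.18000) = 0.182/0.82000 = 0.22195.
New p* = 0.883 − e/c = 0.883 − 0.18200/0.25302 = 0.16369.
Δp* = 0.16369 − 0.18000 = -0.01631.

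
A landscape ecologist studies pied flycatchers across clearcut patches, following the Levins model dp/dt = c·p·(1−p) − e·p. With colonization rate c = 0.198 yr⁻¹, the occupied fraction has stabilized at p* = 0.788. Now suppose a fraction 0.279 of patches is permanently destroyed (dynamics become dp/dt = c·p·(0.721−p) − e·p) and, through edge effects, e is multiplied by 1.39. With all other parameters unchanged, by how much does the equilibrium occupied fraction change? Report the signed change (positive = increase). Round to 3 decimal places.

Balance c(1−p*) = e gives e = 0.198×(1 − 0.78800) = 0.04198.
New p* = 0.721 − e/c = 0.721 − 0.05835/0.19800 = 0.42630.
Δp* = 0.42630 − 0.78800 = -0.36170.

-0.362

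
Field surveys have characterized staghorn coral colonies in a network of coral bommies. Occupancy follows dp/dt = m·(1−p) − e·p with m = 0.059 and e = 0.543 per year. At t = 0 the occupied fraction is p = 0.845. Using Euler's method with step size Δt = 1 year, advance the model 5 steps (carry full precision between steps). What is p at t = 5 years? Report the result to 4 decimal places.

0.1055

Update rule: p ← p + [m·(1−p) − e·p]·Δt with Δt = 1.
  1  |  dp/dt·Δt = -0.449690  |  p_1 = 0.395310
  2  |  dp/dt·Δt = -0.178977  |  p_2 = 0.216333
  3  |  dp/dt·Δt = -0.071233  |  p_3 = 0.145101
  4  |  dp/dt·Δt = -0.028351  |  p_4 = 0.116750
  5  |  dp/dt·Δt = -0.011284  |  p_5 = 0.105467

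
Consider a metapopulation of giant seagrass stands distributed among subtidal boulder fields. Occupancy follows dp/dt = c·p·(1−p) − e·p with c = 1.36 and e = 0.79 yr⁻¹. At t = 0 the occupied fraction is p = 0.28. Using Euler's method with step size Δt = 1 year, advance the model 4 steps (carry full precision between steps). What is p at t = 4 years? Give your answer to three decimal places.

0.408

Update rule: p ← p + [c·p·(1−p) − e·p]·Δt with Δt = 1.
step 1: Δp = +0.05298, p = 0.33298
step 2: Δp = +0.03901, p = 0.37199
step 3: Δp = +0.02384, p = 0.39583
step 4: Δp = +0.01254, p = 0.40837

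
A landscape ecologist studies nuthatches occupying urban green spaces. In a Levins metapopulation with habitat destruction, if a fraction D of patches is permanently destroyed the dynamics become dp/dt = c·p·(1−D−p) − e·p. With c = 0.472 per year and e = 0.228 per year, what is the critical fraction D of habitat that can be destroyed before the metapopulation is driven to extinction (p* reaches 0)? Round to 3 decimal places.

The nontrivial equilibrium is p* = (1−D) − e/c; extinction occurs when this hits zero.
So D_crit = 1 − e/c = 1 − 0.228/0.472 = 1 − 0.4831 = 0.5169.
This equals the undisturbed p*, a classic result of Lande's extension.

0.517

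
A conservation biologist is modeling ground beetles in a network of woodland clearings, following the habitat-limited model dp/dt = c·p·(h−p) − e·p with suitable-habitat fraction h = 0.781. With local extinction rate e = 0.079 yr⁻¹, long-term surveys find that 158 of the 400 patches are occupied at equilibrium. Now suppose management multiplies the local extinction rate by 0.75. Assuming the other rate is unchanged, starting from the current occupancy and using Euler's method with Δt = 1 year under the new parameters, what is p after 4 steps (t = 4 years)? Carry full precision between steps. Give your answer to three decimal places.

0.423

Observed p* = 158/400 = 0.39500.
Balance c(h−p*) = e gives c = e/(0.781 − 0.39500) = 0.079/0.38600 = 0.20466.
Starting from p₀ = 0.39500; update p ← p + (dp/dt)·Δt with the new parameters.
step 1: Δp = +0.00780, p = 0.40280
step 2: Δp = +0.00731, p = 0.41011
step 3: Δp = +0.00683, p = 0.41694
step 4: Δp = +0.00636, p = 0.42331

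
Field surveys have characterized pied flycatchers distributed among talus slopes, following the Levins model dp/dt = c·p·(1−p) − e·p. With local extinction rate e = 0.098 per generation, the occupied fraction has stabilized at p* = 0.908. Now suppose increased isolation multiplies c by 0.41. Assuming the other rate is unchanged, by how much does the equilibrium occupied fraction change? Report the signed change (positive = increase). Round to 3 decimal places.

-0.132

Balance c(1−p*) = e gives c = e/(1 − 0.90800) = 0.098/0.09200 = 1.06522.
New p* = 1 − e/c = 1 − 0.09800/0.43674 = 0.77561.
Δp* = 0.77561 − 0.90800 = -0.13239.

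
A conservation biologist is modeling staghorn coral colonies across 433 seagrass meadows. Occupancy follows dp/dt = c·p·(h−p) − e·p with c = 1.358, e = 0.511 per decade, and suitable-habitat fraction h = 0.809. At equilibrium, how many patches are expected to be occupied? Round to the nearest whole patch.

187

p* = h − e/c = 0.809 − 0.3763 = 0.4327.
Expected occupied patches = N × p* = 433 × 0.4327 = 187.36 ≈ 187.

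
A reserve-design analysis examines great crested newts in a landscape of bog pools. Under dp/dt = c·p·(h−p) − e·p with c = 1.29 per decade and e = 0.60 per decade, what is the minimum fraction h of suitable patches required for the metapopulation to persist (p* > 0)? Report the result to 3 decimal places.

p* = h − e/c is positive only when h > e/c.
h_min = e/c = 0.60/1.29 = 0.4651.

0.465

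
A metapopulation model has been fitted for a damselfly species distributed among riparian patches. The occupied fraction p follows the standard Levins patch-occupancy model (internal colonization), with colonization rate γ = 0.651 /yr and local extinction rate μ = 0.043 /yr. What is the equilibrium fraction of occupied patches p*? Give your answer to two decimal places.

0.93

Setting dp/dt = 0 and dividing through by p* gives γ·(1−p*) = μ.
So p* = 1 − μ/γ = 1 − 0.043/0.651 = 1 − 0.0661 = 0.9339.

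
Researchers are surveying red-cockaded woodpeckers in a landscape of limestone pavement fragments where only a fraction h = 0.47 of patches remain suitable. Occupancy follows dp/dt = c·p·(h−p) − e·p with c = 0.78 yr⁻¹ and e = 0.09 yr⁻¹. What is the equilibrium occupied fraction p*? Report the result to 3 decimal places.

0.355

Setting dp/dt = 0 and dividing by p* gives c·(h−p*) = e.
So p* = h − e/c = 0.47 − 0.09/0.78 = 0.47 − 0.1154 = 0.3546.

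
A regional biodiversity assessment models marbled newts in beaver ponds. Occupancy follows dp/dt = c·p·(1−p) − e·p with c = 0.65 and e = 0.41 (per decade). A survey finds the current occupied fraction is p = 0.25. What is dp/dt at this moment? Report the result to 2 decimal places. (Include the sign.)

0.02

Colonization term: c·p·(1−p) = 0.65×0.25×0.7500 = 0.12188.
Extinction term: e·p = 0.10250.
dp/dt = 0.12188 − 0.10250 = 0.01938.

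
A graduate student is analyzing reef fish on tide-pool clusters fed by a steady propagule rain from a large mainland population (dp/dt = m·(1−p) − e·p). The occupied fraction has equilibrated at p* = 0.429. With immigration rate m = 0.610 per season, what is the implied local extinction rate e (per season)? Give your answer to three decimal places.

0.812

At equilibrium m(1−p*) = e·p*, so e = m(1−p*)/p*.
e = 0.610 × 0.5710 / 0.429 = 0.8119.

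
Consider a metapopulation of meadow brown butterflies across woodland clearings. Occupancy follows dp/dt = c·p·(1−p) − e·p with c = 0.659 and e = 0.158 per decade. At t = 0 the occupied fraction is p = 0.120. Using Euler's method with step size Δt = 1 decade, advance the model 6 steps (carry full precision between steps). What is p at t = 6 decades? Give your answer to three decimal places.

Update rule: p ← p + [c·p·(1−p) − e·p]·Δt with Δt = 1.
t = 1: p = 0.12000 + (+0.05063) = 0.17063
t = 2: p = 0.17063 + (+0.06630) = 0.23693
t = 3: p = 0.23693 + (+0.08171) = 0.31864
t = 4: p = 0.31864 + (+0.09273) = 0.41137
t = 5: p = 0.41137 + (+0.09458) = 0.50594
t = 6: p = 0.50594 + (+0.08479) = 0.59073

0.591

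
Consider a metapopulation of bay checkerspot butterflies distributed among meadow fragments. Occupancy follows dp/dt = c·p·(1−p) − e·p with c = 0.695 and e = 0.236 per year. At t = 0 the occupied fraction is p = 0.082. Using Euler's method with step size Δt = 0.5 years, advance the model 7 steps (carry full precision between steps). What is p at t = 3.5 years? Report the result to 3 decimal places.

0.259

Update rule: p ← p + [c·p·(1−p) − e·p]·Δt with Δt = 0.5.
step 1: Δp = +0.01648, p = 0.09848
step 2: Δp = +0.01923, p = 0.11771
step 3: Δp = +0.02220, p = 0.13991
step 4: Δp = +0.02531, p = 0.16522
step 5: Δp = +0.02843, p = 0.19365
step 6: Δp = +0.03141, p = 0.22507
step 7: Δp = +0.03405, p = 0.25912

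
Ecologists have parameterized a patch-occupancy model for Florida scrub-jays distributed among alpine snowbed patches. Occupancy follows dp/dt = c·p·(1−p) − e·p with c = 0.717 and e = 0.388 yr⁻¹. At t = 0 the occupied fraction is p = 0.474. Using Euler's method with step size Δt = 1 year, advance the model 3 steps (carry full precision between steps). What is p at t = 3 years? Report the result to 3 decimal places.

Update rule: p ← p + [c·p·(1−p) − e·p]·Δt with Δt = 1.
p: 0.47400 → 0.46885  (Δp = -0.00515)
p: 0.46885 → 0.46549  (Δp = -0.00336)
p: 0.46549 → 0.46328  (Δp = -0.00221)

0.463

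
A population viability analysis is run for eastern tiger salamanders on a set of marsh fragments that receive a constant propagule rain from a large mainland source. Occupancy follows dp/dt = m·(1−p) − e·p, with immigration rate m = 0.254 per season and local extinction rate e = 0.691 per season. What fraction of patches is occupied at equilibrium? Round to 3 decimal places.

Setting dp/dt = 0: m − m·p* = e·p*, so m = (m+e)·p*.
p* = m/(m+e) = 0.254/(0.254+0.691) = 0.254/0.9450 = 0.2688.

0.269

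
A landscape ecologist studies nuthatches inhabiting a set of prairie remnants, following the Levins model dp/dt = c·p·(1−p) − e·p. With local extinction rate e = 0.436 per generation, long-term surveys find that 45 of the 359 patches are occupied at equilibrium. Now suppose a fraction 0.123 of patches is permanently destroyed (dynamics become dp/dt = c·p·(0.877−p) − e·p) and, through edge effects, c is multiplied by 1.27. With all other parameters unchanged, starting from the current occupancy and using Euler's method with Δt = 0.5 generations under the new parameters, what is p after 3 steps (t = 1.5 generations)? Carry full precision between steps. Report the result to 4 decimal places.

Observed p* = 45/359 = 0.12535.
Balance c(1−p*) = e gives c = e/(1 − 0.12535) = 0.436/0.87465 = 0.49848.
Starting from p₀ = 0.12535; update p ← p + (dp/dt)·Δt with the new parameters.
step 1: Δp = +0.00250, p = 0.12785
step 2: Δp = +0.00245, p = 0.13029
step 3: Δp = +0.00239, p = 0.13268

0.1327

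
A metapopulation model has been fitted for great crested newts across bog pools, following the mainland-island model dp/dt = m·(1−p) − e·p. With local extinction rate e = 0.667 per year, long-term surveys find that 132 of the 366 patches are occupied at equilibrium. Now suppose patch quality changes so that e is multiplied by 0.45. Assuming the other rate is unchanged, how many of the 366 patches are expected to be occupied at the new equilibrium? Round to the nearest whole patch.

Observed p* = 132/366 = 0.36066.
Balance m(1−p*) = e·p* gives m = e·p*/(1−p*) = 0.667×0.36066/0.63934 = 0.37626.
New p* = m/(m+e) = 0.37626/(0.37626+0.30015) = 0.55626.
Expected occupied = 366 × 0.55626 = 203.59 ≈ 204.

204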